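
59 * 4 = 236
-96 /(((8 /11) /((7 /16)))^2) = -17787 /512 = -34.74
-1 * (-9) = 9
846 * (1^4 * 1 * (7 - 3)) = 3384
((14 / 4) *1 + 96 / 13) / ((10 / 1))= 1.09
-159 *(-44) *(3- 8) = -34980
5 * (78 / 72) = 65 / 12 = 5.42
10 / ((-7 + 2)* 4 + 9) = -10 / 11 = -0.91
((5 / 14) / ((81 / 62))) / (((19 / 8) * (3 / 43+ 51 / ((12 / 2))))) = 106640 / 7939701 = 0.01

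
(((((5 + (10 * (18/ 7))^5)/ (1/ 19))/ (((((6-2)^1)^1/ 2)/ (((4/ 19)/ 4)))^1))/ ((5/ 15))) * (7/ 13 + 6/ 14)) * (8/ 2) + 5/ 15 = 299307705840877/ 4588311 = 65232654.42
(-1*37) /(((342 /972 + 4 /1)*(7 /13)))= -25974 /1645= -15.79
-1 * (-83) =83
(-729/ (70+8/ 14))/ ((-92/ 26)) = 5103/ 1748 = 2.92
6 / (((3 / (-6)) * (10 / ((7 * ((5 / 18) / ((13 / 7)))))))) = -49 / 39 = -1.26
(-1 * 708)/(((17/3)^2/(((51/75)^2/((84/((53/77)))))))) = -28143/336875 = -0.08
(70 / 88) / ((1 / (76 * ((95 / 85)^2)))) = 240065 / 3179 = 75.52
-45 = -45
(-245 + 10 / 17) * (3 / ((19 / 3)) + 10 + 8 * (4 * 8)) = -21036765 / 323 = -65129.30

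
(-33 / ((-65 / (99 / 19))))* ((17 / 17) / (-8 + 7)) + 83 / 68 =-119651 / 83980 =-1.42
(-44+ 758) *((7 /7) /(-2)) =-357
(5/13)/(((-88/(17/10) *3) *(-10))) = 17/68640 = 0.00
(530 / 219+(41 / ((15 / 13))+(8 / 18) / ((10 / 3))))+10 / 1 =10531 / 219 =48.09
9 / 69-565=-12992 / 23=-564.87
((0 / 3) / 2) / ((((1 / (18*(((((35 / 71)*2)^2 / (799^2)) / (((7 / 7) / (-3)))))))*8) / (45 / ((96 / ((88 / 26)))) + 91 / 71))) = 0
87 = 87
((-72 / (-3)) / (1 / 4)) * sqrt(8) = 192 * sqrt(2) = 271.53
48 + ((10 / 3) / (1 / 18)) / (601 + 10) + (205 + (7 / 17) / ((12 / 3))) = 10520001 / 41548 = 253.20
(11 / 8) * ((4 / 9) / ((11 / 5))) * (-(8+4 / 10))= -7 / 3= -2.33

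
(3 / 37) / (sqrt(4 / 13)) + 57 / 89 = 3 * sqrt(13) / 74 + 57 / 89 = 0.79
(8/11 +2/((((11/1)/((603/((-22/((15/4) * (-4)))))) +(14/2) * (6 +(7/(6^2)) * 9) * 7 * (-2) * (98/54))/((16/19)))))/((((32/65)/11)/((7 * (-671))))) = -144393437683495/1894976476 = -76198.01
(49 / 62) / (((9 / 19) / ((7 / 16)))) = 6517 / 8928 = 0.73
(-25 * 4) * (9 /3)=-300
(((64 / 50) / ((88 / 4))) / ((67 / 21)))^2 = 112896 / 339480625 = 0.00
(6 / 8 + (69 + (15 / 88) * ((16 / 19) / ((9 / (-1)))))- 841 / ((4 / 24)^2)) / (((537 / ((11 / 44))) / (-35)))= 2651506025 / 5387184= 492.19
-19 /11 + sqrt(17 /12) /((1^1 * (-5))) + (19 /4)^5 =27217633 /11264 - sqrt(51) /30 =2416.10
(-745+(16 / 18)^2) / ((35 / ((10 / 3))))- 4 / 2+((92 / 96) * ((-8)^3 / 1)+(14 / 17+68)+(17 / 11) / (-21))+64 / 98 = -1100258353 / 2226609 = -494.14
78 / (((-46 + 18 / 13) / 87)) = -1521 / 10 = -152.10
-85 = -85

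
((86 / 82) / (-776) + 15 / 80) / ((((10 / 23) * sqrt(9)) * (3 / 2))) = 54487 / 572688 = 0.10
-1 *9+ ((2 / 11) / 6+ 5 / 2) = -427 / 66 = -6.47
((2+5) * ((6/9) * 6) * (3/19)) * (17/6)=238/19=12.53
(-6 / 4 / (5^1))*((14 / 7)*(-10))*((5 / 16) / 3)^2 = 25 / 384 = 0.07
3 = 3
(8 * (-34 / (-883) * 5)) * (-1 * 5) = -6800 / 883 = -7.70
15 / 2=7.50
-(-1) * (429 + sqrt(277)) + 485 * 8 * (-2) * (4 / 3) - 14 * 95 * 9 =-65663 / 3 + sqrt(277) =-21871.02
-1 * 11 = -11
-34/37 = -0.92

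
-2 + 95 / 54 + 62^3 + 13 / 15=64348729 / 270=238328.63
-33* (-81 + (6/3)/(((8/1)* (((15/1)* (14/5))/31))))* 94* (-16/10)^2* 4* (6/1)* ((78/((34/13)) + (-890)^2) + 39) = 7259759753689344/595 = 12201276896956.88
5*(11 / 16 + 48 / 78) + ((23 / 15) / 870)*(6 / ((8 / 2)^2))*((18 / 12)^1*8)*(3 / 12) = 6.52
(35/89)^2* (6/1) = 7350/7921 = 0.93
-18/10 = -9/5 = -1.80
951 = 951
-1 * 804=-804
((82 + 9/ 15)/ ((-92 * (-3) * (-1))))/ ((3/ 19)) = -7847/ 4140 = -1.90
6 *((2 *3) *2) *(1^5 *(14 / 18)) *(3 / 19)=168 / 19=8.84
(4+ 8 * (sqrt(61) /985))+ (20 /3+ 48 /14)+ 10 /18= 8 * sqrt(61) /985+ 923 /63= 14.71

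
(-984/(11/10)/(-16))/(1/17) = 10455/11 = 950.45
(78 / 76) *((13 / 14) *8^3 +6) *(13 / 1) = 854295 / 133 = 6423.27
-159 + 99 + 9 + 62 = 11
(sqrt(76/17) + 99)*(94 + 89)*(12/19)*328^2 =472508928*sqrt(323)/323 + 23389191936/19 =1257301201.93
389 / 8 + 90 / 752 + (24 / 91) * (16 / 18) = 628451 / 12831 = 48.98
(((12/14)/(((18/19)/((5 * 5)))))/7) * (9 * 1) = 1425/49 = 29.08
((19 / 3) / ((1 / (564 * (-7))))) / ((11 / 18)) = -450072 / 11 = -40915.64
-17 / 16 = -1.06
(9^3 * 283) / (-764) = -206307 / 764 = -270.04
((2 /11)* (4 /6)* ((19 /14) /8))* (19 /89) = 361 /82236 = 0.00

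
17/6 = 2.83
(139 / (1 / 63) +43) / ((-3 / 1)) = -8800 / 3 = -2933.33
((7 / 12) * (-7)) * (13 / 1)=-53.08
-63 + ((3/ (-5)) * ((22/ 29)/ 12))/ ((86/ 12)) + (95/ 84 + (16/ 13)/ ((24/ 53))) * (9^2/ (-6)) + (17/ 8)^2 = -4010725007/ 36312640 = -110.45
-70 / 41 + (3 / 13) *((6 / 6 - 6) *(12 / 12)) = -1525 / 533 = -2.86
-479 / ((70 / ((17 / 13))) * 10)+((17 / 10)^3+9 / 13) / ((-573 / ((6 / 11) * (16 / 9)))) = -778041263 / 860359500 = -0.90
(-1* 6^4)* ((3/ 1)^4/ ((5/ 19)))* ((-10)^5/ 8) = 4986360000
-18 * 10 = -180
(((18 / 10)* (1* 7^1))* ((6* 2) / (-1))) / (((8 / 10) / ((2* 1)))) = -378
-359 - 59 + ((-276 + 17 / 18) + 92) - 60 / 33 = -119369 / 198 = -602.87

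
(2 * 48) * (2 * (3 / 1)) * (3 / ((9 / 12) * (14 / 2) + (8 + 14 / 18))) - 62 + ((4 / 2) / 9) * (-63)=23828 / 505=47.18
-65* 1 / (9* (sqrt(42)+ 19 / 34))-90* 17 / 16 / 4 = -25419335 / 1067616-5780* sqrt(42) / 33363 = -24.93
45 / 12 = 15 / 4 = 3.75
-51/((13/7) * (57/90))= -10710/247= -43.36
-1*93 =-93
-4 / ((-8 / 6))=3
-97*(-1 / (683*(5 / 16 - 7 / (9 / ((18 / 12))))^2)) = 223488 / 1148123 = 0.19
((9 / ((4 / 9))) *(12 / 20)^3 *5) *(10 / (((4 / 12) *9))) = 72.90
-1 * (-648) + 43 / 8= 5227 / 8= 653.38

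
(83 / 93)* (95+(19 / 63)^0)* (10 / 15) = 5312 / 93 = 57.12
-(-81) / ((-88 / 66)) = -243 / 4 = -60.75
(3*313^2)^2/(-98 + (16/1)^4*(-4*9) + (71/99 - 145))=-8551751140251/233594290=-36609.42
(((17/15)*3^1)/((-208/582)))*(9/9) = -9.51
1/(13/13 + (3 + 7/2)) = 2/15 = 0.13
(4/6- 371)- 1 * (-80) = -871/3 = -290.33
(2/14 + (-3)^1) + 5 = 15/7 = 2.14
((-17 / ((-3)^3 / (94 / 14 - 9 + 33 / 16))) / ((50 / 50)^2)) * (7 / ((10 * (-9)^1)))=85 / 7776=0.01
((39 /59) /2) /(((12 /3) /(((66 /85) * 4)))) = 1287 /5015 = 0.26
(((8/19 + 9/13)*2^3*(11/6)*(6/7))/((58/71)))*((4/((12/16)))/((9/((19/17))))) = 13745600/1211301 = 11.35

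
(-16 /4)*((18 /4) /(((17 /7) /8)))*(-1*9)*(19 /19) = 533.65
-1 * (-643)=643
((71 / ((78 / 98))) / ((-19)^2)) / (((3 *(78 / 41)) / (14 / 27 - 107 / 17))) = -378135989 / 1512169074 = -0.25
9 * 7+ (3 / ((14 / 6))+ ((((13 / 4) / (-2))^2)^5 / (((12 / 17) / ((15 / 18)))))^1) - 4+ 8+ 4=121144364782123 / 541165879296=223.86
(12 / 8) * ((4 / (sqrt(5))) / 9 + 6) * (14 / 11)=28 * sqrt(5) / 165 + 126 / 11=11.83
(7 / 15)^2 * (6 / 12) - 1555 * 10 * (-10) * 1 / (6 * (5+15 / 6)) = 1555049 / 450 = 3455.66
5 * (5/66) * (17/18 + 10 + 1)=5375/1188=4.52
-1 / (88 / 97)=-97 / 88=-1.10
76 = 76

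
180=180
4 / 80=0.05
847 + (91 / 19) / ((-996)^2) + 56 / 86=687001836409 / 810477072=847.65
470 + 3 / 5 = 2353 / 5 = 470.60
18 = 18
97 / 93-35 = -3158 / 93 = -33.96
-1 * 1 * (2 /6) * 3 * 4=-4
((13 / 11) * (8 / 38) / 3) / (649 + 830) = 52 / 927333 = 0.00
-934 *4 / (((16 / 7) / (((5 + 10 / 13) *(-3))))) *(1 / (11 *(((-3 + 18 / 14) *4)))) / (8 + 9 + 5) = -1716225 / 100672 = -17.05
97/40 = 2.42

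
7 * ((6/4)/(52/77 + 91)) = 539/4706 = 0.11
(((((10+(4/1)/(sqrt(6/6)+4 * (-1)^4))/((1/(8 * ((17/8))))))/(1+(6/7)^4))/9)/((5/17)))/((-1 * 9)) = -1387778/277275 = -5.01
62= 62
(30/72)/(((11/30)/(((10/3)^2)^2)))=125000/891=140.29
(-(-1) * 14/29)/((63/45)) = 10/29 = 0.34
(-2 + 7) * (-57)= -285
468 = 468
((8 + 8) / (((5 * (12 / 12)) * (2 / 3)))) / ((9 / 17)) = 136 / 15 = 9.07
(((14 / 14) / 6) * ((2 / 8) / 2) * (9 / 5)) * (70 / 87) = 7 / 232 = 0.03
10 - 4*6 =-14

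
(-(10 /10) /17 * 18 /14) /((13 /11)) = -99 /1547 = -0.06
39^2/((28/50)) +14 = 38221/14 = 2730.07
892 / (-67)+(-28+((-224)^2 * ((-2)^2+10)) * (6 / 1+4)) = 470648112 / 67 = 7024598.69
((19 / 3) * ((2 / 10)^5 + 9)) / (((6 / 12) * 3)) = 1068788 / 28125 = 38.00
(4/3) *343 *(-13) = -5945.33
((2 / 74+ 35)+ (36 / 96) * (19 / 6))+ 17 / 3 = 74381 / 1776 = 41.88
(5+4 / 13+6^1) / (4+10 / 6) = 441 / 221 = 2.00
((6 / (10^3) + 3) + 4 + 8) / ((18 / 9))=7503 / 1000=7.50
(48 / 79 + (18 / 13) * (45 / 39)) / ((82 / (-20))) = -294420 / 547391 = -0.54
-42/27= -14/9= -1.56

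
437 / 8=54.62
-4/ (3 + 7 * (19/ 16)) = -64/ 181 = -0.35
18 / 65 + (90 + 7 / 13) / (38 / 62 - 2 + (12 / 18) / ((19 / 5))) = -10360257 / 139165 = -74.45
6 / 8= 3 / 4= 0.75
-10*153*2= -3060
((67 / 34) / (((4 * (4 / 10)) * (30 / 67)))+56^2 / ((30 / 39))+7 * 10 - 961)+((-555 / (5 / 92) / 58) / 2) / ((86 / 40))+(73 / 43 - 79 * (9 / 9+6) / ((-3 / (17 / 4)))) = 13339152537 / 3391840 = 3932.72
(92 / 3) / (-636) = -23 / 477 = -0.05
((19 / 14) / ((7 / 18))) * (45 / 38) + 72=76.13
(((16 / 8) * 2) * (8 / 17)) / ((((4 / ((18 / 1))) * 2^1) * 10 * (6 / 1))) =6 / 85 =0.07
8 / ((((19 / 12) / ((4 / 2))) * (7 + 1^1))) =24 / 19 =1.26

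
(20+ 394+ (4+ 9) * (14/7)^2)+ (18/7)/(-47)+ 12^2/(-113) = 17275072/37177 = 464.67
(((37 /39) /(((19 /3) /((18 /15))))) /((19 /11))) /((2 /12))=14652 /23465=0.62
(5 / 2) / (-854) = -5 / 1708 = -0.00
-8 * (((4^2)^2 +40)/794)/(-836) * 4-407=-33768827/82973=-406.99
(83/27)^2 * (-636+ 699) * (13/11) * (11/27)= 626899/2187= 286.65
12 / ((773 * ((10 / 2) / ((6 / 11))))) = 72 / 42515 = 0.00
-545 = -545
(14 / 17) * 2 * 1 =28 / 17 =1.65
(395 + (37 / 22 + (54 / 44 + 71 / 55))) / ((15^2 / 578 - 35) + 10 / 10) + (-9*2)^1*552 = -966287048 / 97135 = -9947.88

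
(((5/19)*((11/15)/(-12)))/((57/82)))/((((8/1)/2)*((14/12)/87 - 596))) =13079/1347706860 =0.00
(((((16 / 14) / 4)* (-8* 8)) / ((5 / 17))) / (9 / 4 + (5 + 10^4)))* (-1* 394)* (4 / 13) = 13717504 / 18213195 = 0.75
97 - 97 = 0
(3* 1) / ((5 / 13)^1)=39 / 5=7.80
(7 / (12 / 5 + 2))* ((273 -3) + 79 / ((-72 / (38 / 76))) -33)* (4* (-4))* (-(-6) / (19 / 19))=-1191715 / 33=-36112.58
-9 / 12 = -3 / 4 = -0.75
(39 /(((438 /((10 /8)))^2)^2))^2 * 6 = 66015625 /1643913851586051796107264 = 0.00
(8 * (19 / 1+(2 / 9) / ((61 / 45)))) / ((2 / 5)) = 383.28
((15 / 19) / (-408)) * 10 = -25 / 1292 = -0.02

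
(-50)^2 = 2500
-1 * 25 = -25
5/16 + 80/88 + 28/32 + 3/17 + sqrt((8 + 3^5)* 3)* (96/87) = 6801/2992 + 32* sqrt(753)/29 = 32.55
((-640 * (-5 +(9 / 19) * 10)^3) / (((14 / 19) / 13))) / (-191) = -520000 / 482657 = -1.08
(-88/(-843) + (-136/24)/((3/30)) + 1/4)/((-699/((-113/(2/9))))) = -21457005/523784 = -40.97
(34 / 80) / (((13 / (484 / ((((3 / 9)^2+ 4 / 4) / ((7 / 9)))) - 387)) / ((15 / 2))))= -12291 / 1040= -11.82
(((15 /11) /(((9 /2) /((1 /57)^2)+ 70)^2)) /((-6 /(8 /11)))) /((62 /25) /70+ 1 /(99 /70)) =-630000 /610752305595949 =-0.00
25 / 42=0.60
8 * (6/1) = 48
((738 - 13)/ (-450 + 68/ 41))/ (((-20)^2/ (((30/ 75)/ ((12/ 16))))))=-1189/ 551460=-0.00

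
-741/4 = -185.25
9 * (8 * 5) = 360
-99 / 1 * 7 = -693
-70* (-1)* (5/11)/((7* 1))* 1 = 50/11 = 4.55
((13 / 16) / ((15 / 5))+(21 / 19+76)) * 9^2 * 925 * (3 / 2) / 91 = 755318925 / 7904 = 95561.60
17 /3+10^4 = 30017 /3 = 10005.67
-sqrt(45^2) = -45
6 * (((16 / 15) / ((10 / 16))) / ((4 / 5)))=64 / 5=12.80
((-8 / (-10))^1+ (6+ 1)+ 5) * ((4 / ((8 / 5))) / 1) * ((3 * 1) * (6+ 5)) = 1056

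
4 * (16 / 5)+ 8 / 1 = 104 / 5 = 20.80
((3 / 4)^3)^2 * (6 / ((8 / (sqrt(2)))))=2187 * sqrt(2) / 16384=0.19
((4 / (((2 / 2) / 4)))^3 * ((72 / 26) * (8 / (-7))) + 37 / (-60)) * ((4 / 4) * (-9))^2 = -1911120669 / 1820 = -1050066.30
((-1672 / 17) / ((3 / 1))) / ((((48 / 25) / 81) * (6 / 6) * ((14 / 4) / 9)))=-423225 / 119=-3556.51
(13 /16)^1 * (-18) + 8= -53 /8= -6.62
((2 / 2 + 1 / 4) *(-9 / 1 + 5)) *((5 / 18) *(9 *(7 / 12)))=-175 / 24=-7.29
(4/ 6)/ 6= 1/ 9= 0.11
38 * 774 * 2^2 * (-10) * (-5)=5882400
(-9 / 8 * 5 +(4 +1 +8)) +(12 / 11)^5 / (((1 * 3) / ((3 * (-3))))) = 3530041 / 1288408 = 2.74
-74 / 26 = -37 / 13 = -2.85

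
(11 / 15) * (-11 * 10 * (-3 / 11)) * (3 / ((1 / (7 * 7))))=3234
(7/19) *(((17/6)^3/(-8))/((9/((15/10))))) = -34391/196992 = -0.17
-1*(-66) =66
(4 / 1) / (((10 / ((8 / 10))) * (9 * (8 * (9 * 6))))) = 1 / 12150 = 0.00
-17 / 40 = -0.42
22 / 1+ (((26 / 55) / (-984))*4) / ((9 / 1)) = 1339457 / 60885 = 22.00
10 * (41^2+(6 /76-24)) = 314845 /19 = 16570.79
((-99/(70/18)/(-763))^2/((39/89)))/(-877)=-23551803/8130703242025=-0.00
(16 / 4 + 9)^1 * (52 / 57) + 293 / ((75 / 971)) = 5422457 / 1425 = 3805.23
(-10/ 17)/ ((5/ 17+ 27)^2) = -0.00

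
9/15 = 3/5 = 0.60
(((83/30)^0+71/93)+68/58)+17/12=46955/10788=4.35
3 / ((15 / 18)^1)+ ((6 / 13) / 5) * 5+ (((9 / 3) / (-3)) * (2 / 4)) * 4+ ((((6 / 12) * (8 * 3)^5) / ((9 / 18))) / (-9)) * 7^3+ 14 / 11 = -216977077936 / 715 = -303464444.67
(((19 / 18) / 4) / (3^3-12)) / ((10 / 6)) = 19 / 1800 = 0.01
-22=-22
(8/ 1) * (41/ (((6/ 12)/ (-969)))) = -635664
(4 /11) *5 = 1.82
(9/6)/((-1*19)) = -3/38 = -0.08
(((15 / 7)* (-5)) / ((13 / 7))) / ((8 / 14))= -10.10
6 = 6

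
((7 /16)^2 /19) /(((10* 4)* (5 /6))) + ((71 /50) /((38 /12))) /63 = 3989 /537600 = 0.01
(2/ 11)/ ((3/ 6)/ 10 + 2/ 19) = 760/ 649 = 1.17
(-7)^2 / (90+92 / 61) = 2989 / 5582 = 0.54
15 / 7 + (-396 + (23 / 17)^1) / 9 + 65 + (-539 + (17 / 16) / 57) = -167899819 / 325584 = -515.69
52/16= 13/4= 3.25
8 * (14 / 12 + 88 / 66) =20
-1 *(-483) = 483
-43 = -43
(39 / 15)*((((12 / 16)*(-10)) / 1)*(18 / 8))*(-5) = 1755 / 8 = 219.38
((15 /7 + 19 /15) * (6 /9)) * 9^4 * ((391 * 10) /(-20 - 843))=-408175848 /6041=-67567.60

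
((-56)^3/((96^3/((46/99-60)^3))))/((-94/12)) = -8778787318189/1641745908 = -5347.23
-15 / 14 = -1.07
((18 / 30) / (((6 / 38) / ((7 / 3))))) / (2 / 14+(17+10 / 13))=12103 / 24450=0.50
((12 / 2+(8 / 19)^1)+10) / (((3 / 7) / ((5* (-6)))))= -21840 / 19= -1149.47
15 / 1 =15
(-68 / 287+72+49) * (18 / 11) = 623862 / 3157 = 197.61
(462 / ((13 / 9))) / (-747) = -0.43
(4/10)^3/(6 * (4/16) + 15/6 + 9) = 8/1625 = 0.00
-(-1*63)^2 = -3969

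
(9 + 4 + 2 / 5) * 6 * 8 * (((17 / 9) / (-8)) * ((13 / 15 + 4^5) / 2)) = -17509847 / 225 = -77821.54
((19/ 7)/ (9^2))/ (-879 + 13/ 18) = -38/ 995967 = -0.00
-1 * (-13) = 13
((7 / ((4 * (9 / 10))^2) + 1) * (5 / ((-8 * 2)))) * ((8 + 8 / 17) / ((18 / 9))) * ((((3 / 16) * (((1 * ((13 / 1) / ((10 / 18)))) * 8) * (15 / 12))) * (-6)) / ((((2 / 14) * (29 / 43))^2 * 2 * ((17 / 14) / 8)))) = 190429.23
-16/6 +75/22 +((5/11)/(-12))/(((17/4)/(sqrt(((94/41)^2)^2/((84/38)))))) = 0.71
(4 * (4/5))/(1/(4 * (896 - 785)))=7104/5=1420.80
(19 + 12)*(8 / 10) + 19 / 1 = 219 / 5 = 43.80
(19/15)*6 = 38/5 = 7.60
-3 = -3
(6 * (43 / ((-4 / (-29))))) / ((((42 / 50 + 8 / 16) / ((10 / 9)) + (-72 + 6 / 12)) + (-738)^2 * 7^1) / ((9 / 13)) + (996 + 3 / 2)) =8417250 / 24785333839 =0.00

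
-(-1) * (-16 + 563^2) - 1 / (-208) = 316953.00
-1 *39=-39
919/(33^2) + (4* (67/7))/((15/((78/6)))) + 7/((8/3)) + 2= 11785111/304920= 38.65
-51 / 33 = -17 / 11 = -1.55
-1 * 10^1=-10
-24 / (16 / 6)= -9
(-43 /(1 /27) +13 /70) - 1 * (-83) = -75447 /70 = -1077.81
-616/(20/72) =-11088/5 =-2217.60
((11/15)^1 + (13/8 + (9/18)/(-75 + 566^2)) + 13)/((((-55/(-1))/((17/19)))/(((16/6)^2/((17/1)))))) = 4722223544/45183642075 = 0.10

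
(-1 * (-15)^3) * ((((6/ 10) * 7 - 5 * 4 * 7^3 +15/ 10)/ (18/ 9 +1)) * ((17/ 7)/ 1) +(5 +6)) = -261657225/ 14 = -18689801.79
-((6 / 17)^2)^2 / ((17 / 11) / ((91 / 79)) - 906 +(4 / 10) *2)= 2162160 / 125944406177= 0.00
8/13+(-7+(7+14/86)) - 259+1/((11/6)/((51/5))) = -7767976/30745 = -252.66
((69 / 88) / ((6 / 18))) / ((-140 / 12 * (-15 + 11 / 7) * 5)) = 621 / 206800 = 0.00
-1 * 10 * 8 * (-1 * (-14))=-1120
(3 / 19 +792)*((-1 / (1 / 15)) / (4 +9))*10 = -2257650 / 247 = -9140.28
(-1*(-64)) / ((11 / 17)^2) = 18496 / 121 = 152.86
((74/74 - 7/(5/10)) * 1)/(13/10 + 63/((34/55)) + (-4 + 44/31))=-34255/265163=-0.13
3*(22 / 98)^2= 0.15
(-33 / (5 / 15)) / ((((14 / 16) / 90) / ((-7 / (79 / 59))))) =4205520 / 79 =53234.43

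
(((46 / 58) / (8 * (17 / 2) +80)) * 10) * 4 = 230 / 1073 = 0.21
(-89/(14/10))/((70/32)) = -1424/49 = -29.06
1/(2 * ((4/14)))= 7/4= 1.75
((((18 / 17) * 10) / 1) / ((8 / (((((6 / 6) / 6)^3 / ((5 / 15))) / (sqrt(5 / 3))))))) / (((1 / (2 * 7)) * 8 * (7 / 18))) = 9 * sqrt(15) / 544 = 0.06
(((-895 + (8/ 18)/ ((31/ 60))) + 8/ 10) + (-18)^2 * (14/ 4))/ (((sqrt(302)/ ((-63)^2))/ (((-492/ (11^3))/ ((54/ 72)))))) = -27089.92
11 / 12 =0.92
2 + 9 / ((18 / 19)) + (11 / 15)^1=367 / 30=12.23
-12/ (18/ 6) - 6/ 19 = -82/ 19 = -4.32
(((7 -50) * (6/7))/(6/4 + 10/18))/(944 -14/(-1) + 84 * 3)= -2322/156695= -0.01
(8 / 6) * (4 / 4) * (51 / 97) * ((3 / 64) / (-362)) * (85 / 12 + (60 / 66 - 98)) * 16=201977 / 1545016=0.13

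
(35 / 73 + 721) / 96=4389 / 584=7.52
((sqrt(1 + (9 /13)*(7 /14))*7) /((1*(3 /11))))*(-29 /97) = -2233*sqrt(910) /7566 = -8.90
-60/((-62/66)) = 1980/31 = 63.87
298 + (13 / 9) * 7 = 2773 / 9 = 308.11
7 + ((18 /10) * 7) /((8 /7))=721 /40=18.02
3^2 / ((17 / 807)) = 7263 / 17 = 427.24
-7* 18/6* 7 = -147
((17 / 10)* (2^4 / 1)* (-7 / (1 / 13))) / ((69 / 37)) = -457912 / 345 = -1327.28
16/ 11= 1.45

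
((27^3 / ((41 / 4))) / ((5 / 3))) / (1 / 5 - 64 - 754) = -78732 / 55883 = -1.41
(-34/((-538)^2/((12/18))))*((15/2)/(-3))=85/434166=0.00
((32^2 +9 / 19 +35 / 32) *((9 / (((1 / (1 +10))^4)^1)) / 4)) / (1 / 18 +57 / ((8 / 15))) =739475109945 / 2340496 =315948.03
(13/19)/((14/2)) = 13/133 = 0.10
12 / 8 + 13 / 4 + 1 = 23 / 4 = 5.75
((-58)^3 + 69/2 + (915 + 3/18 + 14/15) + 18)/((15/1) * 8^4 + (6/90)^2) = -43682265/13824001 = -3.16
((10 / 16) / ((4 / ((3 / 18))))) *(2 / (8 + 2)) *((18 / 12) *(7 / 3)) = 0.02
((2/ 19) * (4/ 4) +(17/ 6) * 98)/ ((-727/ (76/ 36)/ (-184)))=2913272/ 19629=148.42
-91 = -91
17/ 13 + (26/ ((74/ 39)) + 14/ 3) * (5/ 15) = 32168/ 4329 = 7.43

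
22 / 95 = 0.23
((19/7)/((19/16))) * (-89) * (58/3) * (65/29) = -185120/21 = -8815.24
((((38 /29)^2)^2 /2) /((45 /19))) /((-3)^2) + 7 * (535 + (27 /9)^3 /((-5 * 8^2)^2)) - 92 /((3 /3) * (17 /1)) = 372956275048852013 /99730015948800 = 3739.66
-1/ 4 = -0.25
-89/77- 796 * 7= -429133/77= -5573.16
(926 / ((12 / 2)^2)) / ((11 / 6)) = 463 / 33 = 14.03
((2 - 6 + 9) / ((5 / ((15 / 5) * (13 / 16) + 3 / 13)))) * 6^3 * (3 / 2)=44955 / 52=864.52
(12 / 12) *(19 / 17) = 1.12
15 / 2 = 7.50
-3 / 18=-1 / 6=-0.17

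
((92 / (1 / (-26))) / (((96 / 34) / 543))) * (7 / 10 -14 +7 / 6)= 5581472.87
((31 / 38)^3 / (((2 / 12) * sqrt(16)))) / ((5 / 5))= 89373 / 109744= 0.81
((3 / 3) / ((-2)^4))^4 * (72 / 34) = 9 / 278528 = 0.00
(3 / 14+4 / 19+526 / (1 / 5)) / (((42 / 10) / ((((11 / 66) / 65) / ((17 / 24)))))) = 466462 / 205751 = 2.27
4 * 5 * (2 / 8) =5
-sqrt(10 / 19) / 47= -sqrt(190) / 893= -0.02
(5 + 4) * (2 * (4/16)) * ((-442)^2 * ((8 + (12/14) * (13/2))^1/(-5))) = -16703622/7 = -2386231.71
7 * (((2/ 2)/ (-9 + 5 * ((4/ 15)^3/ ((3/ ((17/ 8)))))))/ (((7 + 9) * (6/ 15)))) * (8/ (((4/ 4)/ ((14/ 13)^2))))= -3472875/ 3057041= -1.14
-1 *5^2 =-25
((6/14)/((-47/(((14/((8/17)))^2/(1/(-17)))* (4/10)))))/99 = 34391/62040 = 0.55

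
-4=-4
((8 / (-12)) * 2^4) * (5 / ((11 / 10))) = -1600 / 33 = -48.48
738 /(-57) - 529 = -10297 /19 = -541.95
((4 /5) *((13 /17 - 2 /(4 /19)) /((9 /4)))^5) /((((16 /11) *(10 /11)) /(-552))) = 10455724677024 /35496425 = 294557.12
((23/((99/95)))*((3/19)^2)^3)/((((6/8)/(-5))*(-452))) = 15525/3077791057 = 0.00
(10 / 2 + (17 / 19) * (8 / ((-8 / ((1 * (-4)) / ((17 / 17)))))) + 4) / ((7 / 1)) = 239 / 133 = 1.80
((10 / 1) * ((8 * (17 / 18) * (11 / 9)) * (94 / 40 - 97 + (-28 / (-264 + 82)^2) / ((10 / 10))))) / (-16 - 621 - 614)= 837550186 / 119874573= 6.99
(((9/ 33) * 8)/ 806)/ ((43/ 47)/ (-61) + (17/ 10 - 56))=-344040/ 6903116363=-0.00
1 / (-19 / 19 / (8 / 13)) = -8 / 13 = -0.62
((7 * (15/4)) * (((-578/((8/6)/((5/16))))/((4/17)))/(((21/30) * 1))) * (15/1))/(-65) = 16581375/3328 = 4982.38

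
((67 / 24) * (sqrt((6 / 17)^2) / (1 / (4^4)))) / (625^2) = 4288 / 6640625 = 0.00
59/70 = 0.84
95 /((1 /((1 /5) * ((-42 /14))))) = -57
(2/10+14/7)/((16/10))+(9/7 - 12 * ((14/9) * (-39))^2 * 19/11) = -140970827/1848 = -76282.92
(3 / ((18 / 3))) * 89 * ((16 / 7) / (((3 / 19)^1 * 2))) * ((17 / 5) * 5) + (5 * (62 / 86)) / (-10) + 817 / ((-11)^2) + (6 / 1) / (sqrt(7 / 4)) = 12 * sqrt(7) / 7 + 1197961859 / 218526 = 5486.55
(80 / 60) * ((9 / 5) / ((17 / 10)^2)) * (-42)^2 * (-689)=-291695040 / 289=-1009325.40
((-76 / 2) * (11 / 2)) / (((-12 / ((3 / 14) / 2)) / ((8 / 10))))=1.49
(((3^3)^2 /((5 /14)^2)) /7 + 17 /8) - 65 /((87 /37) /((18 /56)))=32874613 /40600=809.72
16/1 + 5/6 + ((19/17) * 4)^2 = 63845/1734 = 36.82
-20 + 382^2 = 145904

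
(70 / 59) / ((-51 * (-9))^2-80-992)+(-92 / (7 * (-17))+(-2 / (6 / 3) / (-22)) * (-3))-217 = -7005111845449 / 32376625358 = -216.36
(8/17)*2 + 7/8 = 1.82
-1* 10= -10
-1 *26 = -26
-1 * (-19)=19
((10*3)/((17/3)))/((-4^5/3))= -135/8704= -0.02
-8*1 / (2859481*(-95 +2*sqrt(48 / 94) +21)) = 8*sqrt(282) / 183918958439 +6956 / 183918958439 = 0.00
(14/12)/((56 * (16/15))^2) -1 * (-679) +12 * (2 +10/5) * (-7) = 78676043/229376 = 343.00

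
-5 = -5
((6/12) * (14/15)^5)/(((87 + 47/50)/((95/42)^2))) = 990584/48081195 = 0.02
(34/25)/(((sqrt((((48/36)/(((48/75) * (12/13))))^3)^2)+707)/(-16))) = -1624375296/53635470325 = -0.03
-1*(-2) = 2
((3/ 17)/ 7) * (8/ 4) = 6/ 119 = 0.05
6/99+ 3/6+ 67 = 4459/66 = 67.56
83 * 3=249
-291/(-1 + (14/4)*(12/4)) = -30.63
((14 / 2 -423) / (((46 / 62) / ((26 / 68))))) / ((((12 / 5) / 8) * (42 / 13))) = -5448560 / 24633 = -221.19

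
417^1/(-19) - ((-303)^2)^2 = -160148957556/19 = -8428892502.95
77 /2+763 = 1603 /2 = 801.50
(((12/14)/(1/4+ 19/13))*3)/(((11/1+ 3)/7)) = 468/623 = 0.75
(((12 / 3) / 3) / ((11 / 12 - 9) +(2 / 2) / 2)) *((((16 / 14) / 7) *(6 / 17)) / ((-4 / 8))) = 1536 / 75803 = 0.02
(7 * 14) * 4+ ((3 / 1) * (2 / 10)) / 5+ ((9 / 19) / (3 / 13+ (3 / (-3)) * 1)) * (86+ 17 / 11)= 3534299 / 10450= 338.21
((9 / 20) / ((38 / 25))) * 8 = 45 / 19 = 2.37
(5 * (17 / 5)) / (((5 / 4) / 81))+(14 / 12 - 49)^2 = 610133 / 180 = 3389.63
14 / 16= 7 / 8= 0.88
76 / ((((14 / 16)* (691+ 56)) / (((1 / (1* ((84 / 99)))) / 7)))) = 1672 / 85407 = 0.02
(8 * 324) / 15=864 / 5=172.80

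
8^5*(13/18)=212992/9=23665.78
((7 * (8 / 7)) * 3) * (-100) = -2400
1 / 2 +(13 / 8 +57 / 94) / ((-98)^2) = 0.50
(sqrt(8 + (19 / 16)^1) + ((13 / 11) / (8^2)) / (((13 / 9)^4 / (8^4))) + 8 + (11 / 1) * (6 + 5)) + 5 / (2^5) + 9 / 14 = 7 * sqrt(3) / 4 + 796714021 / 5413408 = 150.21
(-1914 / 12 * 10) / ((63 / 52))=-82940 / 63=-1316.51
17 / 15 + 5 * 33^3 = 2695292 / 15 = 179686.13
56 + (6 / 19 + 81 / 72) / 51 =144777 / 2584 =56.03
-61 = -61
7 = 7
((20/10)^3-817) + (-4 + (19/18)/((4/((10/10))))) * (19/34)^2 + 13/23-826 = -3131090851/1914336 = -1635.60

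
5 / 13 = 0.38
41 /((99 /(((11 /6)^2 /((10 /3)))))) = 451 /1080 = 0.42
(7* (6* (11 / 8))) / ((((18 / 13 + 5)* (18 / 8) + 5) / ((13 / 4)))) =39039 / 4028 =9.69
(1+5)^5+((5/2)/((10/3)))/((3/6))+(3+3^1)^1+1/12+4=93451/12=7787.58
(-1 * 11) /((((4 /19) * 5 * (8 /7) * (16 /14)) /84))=-215061 /320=-672.07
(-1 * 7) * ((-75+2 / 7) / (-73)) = -523 / 73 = -7.16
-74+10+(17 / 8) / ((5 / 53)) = -1659 / 40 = -41.48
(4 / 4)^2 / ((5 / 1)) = 1 / 5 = 0.20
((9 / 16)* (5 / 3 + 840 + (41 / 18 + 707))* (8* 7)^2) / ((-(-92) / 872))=596418788 / 23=25931251.65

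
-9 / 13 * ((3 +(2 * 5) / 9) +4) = -73 / 13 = -5.62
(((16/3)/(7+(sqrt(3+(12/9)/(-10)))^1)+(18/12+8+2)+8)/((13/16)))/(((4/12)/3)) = 222.80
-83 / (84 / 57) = -1577 / 28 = -56.32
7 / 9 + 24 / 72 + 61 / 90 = 161 / 90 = 1.79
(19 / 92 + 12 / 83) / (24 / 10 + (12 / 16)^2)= 53620 / 452433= 0.12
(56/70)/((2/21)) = 42/5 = 8.40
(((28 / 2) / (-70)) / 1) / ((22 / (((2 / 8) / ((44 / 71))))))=-71 / 19360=-0.00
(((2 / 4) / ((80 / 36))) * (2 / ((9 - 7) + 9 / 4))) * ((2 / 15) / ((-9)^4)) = 2 / 929475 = 0.00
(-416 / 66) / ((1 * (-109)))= 208 / 3597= 0.06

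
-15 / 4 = -3.75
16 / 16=1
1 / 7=0.14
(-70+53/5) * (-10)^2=-5940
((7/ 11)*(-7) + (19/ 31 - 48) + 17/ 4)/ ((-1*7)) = 64915/ 9548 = 6.80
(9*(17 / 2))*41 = 6273 / 2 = 3136.50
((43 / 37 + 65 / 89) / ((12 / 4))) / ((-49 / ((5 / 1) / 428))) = -7790 / 51795597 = -0.00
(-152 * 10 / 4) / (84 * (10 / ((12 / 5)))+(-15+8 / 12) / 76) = -86640 / 79757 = -1.09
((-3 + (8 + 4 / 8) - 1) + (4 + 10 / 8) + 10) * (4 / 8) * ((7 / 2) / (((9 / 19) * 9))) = 8.11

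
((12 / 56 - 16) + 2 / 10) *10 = -1091 / 7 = -155.86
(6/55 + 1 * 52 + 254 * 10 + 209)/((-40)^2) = 154061/88000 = 1.75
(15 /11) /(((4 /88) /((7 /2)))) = 105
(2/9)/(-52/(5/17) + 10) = -5/3753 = -0.00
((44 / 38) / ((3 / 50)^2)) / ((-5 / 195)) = -715000 / 57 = -12543.86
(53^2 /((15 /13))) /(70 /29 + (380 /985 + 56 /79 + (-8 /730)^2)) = 693.86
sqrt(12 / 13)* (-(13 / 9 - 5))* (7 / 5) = 448* sqrt(39) / 585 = 4.78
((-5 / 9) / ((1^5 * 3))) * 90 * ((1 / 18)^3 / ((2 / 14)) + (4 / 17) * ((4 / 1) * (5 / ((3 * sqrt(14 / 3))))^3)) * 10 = -250000 * sqrt(42) / 22491-875 / 4374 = -72.24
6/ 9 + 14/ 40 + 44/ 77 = 667/ 420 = 1.59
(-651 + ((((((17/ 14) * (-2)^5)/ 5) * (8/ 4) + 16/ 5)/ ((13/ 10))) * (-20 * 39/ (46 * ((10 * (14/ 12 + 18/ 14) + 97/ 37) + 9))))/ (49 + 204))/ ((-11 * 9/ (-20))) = -141850465660/ 1078615659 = -131.51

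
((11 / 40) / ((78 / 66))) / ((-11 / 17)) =-187 / 520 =-0.36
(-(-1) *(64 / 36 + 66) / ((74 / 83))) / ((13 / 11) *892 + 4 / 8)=556930 / 7726599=0.07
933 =933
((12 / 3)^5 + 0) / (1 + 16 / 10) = 5120 / 13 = 393.85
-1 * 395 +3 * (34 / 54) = -3538 / 9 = -393.11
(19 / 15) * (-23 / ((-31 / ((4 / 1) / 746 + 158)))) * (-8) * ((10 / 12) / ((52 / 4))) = -103020128 / 1352871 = -76.15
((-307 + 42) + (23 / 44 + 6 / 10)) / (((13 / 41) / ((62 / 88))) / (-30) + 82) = -221356089 / 68773936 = -3.22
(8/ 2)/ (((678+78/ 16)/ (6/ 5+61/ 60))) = 1064/ 81945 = 0.01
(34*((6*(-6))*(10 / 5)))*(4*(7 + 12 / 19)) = -1419840 / 19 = -74728.42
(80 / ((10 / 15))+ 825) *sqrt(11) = 945 *sqrt(11) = 3134.21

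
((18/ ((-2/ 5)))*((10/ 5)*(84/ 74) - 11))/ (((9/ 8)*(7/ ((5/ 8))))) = 8075/ 259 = 31.18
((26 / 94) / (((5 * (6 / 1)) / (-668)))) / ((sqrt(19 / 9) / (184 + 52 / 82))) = -6573788 * sqrt(19) / 36613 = -782.63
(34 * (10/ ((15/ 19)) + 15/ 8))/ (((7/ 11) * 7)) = 65263/ 588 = 110.99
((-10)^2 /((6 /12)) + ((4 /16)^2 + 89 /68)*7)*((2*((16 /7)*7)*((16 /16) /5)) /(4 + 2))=57011 /255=223.57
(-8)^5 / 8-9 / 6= -8195 / 2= -4097.50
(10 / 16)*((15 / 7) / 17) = 75 / 952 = 0.08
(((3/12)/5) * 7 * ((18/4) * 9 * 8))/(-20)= -567/100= -5.67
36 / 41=0.88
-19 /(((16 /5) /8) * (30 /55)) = -87.08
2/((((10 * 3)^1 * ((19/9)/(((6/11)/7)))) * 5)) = 18/36575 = 0.00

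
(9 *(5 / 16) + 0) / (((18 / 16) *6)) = 5 / 12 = 0.42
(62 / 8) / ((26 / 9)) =279 / 104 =2.68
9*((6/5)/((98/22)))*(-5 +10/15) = -2574/245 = -10.51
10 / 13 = 0.77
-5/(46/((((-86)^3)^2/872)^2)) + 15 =-6393540927562008125215/273263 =-23397023847216813.57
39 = 39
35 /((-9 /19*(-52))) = 665 /468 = 1.42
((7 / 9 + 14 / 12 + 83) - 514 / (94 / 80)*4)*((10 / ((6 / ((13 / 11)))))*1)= -91549705 / 27918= -3279.24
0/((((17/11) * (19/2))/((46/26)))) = 0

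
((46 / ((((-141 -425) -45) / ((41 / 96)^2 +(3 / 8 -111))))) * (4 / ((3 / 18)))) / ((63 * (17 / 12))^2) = 23410297 / 934456068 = 0.03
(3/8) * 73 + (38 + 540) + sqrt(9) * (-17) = 4435/8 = 554.38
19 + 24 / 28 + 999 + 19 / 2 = 14397 / 14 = 1028.36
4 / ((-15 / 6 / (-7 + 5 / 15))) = 10.67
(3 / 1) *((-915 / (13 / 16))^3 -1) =-9413356038591 / 2197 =-4284640891.48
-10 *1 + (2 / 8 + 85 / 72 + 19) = 751 / 72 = 10.43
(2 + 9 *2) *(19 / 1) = 380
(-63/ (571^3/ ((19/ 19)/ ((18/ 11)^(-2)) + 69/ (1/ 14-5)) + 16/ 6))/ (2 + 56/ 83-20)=-10745595/ 48589649882527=-0.00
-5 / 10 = -1 / 2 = -0.50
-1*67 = -67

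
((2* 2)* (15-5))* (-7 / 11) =-280 / 11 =-25.45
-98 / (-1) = 98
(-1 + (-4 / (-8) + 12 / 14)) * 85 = 425 / 14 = 30.36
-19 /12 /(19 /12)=-1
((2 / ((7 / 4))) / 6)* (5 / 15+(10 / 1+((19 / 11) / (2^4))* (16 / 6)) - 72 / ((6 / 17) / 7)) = -187094 / 693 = -269.98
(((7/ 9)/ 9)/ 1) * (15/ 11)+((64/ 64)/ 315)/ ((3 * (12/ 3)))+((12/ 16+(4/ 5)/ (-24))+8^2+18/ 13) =1193141/ 18018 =66.22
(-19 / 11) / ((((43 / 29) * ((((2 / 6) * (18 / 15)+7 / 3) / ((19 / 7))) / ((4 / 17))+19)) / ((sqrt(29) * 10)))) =-6281400 * sqrt(29) / 12552947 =-2.69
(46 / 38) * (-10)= -230 / 19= -12.11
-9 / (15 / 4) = -12 / 5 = -2.40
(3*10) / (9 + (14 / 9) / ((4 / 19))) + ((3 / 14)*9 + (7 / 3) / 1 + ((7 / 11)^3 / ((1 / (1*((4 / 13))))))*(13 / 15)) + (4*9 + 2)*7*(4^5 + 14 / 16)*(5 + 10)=134872624000339 / 32982180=4089257.41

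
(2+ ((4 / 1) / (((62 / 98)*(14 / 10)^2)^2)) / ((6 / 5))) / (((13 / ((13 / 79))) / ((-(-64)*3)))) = 769024 / 75919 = 10.13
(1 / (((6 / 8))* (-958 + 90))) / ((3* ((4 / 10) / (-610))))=1525 / 1953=0.78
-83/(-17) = 83/17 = 4.88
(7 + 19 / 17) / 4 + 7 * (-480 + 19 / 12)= -682765 / 204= -3346.89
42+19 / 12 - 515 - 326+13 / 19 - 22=-186671 / 228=-818.73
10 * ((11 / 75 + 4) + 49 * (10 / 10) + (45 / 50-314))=-38993 / 15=-2599.53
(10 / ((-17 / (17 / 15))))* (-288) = 192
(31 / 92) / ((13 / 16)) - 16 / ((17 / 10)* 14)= -9164 / 35581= -0.26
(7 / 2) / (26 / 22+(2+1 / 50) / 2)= 3850 / 2411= 1.60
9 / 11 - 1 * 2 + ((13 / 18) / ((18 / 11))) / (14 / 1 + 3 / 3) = -61607 / 53460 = -1.15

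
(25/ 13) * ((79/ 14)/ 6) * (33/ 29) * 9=195525/ 10556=18.52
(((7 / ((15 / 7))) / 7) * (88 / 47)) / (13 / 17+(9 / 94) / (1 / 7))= 20944 / 34395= 0.61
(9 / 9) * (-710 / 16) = -355 / 8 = -44.38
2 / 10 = 1 / 5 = 0.20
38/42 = 19/21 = 0.90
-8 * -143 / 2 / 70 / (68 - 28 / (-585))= 16731 / 139328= 0.12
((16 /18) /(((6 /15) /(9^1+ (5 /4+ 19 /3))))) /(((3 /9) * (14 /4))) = 1990 /63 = 31.59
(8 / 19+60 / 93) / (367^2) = 628 / 79331821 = 0.00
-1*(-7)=7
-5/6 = -0.83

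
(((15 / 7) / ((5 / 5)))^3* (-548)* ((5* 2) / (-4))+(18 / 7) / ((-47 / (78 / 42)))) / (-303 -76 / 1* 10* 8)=-217314612 / 102900343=-2.11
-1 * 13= -13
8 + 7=15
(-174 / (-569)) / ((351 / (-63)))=-406 / 7397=-0.05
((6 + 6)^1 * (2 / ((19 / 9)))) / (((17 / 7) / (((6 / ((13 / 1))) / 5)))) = 9072 / 20995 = 0.43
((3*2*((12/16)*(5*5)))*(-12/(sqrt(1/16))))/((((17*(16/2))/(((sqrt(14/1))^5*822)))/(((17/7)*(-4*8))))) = 497145600*sqrt(14) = 1860148506.54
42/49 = 6/7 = 0.86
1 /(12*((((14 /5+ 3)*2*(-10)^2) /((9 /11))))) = 3 /51040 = 0.00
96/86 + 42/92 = 3111/1978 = 1.57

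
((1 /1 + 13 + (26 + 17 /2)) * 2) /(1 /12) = 1164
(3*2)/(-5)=-6/5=-1.20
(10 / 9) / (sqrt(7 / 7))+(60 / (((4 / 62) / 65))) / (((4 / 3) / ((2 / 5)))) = 18136.11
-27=-27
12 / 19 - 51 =-957 / 19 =-50.37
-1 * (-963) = 963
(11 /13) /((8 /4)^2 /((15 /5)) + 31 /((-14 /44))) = -231 /26234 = -0.01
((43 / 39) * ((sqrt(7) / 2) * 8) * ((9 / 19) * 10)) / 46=2580 * sqrt(7) / 5681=1.20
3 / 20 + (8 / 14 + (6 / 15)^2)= 617 / 700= 0.88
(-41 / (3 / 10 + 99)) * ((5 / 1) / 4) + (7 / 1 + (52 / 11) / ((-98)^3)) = 6.48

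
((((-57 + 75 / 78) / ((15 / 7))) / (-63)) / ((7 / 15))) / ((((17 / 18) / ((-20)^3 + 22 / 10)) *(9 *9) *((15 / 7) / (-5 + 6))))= -58263973 / 1342575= -43.40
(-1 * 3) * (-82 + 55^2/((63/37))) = -5083.76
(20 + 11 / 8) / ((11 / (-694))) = -59337 / 44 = -1348.57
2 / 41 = 0.05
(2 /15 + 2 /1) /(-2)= -16 /15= -1.07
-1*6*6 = -36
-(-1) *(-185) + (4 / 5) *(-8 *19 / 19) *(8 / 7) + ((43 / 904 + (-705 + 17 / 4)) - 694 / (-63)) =-251158561 / 284760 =-882.00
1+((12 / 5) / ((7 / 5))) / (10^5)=175003 / 175000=1.00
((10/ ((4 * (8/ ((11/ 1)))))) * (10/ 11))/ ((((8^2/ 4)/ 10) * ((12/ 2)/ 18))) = 375/ 64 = 5.86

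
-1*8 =-8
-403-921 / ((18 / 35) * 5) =-4567 / 6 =-761.17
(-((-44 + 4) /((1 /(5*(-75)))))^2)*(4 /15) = -60000000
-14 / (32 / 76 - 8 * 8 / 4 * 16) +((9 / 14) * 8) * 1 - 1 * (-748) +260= 17220307 / 16996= 1013.20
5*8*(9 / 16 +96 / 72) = 75.83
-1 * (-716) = 716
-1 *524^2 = -274576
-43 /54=-0.80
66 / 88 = 3 / 4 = 0.75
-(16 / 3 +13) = -55 / 3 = -18.33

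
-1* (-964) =964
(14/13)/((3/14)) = 196/39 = 5.03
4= 4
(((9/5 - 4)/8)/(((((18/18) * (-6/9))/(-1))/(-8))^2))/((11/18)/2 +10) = -7128/1855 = -3.84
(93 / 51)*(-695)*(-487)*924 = 9694991460 / 17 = 570293615.29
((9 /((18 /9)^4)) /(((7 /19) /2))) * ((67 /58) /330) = 3819 /357280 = 0.01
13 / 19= 0.68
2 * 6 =12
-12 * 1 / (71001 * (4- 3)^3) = -4 / 23667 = -0.00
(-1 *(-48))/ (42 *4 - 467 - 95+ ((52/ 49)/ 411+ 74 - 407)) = -966672/ 14641001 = -0.07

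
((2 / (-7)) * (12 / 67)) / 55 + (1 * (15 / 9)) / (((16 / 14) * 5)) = 179989 / 619080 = 0.29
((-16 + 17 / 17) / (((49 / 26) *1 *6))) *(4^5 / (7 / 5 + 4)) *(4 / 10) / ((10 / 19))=-252928 / 1323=-191.18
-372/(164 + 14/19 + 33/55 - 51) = -17670/5431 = -3.25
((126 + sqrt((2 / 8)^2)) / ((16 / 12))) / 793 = 1515 / 12688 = 0.12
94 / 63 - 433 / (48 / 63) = -571355 / 1008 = -566.82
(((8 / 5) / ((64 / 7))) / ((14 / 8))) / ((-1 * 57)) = -1 / 570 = -0.00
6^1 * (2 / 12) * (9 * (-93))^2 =700569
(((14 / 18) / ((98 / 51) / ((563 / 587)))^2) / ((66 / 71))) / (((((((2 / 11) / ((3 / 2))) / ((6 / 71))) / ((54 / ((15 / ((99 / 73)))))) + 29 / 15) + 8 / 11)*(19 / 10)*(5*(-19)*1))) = -86924448565515 / 222376691269765256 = -0.00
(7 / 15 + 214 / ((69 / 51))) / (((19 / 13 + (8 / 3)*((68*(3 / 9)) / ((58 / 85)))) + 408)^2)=210029282073 / 328398250258435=0.00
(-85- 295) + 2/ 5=-1898/ 5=-379.60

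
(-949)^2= 900601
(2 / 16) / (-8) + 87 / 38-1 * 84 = -81.73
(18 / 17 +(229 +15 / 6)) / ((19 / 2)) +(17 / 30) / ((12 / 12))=242701 / 9690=25.05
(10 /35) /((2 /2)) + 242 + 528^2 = 1953184 /7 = 279026.29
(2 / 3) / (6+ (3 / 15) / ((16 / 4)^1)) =40 / 363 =0.11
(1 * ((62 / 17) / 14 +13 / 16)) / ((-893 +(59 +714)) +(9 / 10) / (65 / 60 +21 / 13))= -1433505 / 159871264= -0.01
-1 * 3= -3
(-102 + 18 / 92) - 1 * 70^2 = -230083 / 46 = -5001.80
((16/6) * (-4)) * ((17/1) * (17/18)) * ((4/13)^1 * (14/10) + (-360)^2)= -38952705472/1755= -22195273.77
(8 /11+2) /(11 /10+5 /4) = 600 /517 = 1.16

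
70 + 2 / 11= 772 / 11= 70.18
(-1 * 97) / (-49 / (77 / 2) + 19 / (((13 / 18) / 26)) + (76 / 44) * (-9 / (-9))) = -1067 / 7529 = -0.14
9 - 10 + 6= 5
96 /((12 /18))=144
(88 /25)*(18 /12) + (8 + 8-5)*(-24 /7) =-5676 /175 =-32.43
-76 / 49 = -1.55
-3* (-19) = 57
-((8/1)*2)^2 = -256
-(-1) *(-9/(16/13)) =-117/16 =-7.31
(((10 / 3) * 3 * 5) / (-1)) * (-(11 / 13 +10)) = 7050 / 13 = 542.31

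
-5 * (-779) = 3895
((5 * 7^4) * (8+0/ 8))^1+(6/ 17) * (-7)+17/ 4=6530841/ 68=96041.78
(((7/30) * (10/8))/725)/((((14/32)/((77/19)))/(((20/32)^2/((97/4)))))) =77/1282728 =0.00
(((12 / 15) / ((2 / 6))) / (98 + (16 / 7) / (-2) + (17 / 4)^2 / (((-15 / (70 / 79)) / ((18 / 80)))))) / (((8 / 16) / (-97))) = -27464192 / 5699119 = -4.82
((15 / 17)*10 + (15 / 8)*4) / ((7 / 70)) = 2775 / 17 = 163.24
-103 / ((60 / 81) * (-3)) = 927 / 20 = 46.35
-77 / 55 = -7 / 5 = -1.40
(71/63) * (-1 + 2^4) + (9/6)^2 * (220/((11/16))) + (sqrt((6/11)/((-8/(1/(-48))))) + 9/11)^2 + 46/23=9 * sqrt(11)/484 + 120272743/162624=739.64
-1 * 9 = -9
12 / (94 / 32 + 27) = 192 / 479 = 0.40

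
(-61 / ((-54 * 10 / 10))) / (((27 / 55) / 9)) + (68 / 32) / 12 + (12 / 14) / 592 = 14022973 / 671328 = 20.89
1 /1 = 1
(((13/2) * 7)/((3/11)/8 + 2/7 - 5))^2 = 785568784/8311689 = 94.51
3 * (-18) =-54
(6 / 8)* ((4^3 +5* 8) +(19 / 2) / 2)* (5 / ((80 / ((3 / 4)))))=3915 / 1024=3.82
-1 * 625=-625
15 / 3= 5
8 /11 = 0.73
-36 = -36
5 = 5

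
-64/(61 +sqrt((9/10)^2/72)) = -3123200/2976791 +3840 * sqrt(2)/2976791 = -1.05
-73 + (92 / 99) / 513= -73.00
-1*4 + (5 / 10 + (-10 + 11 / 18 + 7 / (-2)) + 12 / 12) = -277 / 18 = -15.39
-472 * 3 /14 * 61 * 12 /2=-259128 /7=-37018.29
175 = 175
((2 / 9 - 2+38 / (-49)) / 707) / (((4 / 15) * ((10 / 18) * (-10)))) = 1689 / 692860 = 0.00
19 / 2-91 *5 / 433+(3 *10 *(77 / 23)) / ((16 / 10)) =2837157 / 39836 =71.22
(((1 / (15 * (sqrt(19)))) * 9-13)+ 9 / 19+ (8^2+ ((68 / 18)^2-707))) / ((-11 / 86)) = 84872626 / 16929-258 * sqrt(19) / 1045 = 5012.37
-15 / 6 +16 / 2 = 11 / 2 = 5.50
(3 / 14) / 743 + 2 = 20807 / 10402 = 2.00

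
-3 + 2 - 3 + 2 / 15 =-58 / 15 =-3.87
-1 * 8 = -8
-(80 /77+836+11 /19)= -1225435 /1463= -837.62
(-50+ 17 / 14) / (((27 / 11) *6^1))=-7513 / 2268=-3.31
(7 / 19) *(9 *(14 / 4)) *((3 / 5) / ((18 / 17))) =6.58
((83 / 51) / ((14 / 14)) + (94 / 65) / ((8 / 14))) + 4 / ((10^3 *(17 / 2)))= 689303 / 165750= 4.16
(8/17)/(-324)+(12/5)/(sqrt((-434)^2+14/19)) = -2/1377+2*sqrt(7555198)/994105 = 0.00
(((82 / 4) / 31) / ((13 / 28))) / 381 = 574 / 153543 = 0.00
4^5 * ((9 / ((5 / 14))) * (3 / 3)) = 129024 / 5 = 25804.80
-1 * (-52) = 52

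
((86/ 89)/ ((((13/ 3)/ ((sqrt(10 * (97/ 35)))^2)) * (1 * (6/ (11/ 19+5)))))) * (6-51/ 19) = 19.05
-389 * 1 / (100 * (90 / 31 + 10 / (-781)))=-9418079 / 6998000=-1.35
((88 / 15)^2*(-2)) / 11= -1408 / 225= -6.26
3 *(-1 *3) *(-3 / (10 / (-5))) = -27 / 2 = -13.50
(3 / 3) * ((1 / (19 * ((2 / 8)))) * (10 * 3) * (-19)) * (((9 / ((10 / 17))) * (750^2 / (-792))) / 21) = 4781250 / 77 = 62094.16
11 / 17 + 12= 215 / 17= 12.65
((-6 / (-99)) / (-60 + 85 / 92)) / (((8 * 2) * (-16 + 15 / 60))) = 46 / 11299365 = 0.00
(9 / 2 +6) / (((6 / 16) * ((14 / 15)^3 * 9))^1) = 375 / 98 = 3.83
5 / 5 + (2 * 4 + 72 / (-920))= 1026 / 115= 8.92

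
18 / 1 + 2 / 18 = 163 / 9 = 18.11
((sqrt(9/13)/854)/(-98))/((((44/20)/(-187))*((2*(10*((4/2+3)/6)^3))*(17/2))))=81*sqrt(13)/33999875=0.00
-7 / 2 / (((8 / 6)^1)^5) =-1701 / 2048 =-0.83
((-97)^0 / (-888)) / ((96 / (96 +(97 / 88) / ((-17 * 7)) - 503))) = 0.00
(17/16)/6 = 17/96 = 0.18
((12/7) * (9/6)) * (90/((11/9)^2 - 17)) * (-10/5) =32805/1099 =29.85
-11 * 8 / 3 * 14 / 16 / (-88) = 7 / 24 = 0.29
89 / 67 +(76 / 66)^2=193669 / 72963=2.65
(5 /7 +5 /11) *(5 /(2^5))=225 /1232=0.18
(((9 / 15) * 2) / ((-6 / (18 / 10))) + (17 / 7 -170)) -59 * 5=-81013 / 175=-462.93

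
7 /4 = 1.75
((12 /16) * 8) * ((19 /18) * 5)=95 /3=31.67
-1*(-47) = 47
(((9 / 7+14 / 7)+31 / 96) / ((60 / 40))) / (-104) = -2425 / 104832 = -0.02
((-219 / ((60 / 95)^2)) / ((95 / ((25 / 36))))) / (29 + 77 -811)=1387 / 243648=0.01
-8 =-8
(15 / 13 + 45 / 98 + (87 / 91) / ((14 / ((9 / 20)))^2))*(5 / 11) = 11515047 / 15695680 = 0.73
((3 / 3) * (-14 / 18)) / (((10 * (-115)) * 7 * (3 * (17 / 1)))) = 1 / 527850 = 0.00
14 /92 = 0.15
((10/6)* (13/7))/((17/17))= 65/21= 3.10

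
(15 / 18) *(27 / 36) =5 / 8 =0.62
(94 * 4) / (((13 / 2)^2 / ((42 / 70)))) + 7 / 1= 10427 / 845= 12.34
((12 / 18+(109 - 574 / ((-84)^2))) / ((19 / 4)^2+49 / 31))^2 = 11725981159684 / 569157080625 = 20.60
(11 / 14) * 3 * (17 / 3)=187 / 14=13.36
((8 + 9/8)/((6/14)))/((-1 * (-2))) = 511/48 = 10.65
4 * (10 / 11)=40 / 11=3.64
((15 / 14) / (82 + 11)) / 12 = 5 / 5208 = 0.00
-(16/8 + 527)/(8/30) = -1983.75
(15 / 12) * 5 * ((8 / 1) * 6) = 300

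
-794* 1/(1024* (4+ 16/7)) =-2779/22528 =-0.12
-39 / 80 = -0.49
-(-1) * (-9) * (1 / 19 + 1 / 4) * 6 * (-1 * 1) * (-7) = -4347 / 38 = -114.39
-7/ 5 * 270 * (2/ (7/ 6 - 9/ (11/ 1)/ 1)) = -49896/ 23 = -2169.39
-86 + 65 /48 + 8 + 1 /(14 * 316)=-2034481 /26544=-76.65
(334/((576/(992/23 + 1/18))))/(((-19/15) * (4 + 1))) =-3.95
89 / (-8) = -89 / 8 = -11.12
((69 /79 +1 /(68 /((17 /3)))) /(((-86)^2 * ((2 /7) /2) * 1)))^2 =40309801 /49159842142464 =0.00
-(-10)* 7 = 70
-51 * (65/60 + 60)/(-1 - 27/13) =161993/160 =1012.46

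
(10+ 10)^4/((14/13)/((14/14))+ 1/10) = 20800000/153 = 135947.71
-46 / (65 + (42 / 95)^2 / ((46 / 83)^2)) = -109807175 / 156681337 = -0.70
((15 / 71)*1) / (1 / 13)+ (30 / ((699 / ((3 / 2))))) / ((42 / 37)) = 649225 / 231602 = 2.80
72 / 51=24 / 17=1.41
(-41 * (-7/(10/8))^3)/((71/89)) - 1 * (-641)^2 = -3566466027/8875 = -401855.33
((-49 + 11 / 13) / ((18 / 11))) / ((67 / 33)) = -37873 / 2613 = -14.49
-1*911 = -911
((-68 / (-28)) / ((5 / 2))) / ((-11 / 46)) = -1564 / 385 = -4.06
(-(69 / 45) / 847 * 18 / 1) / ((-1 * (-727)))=-138 / 3078845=-0.00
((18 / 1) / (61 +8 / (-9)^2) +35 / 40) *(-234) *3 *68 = -276313869 / 4949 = -55832.26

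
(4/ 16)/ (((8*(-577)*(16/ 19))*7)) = -19/ 2067968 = -0.00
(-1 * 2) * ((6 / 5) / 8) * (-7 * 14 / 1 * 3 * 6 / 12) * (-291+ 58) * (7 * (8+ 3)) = -7911981 / 10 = -791198.10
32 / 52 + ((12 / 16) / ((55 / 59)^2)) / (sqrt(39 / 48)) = 8 / 13 + 10443 *sqrt(13) / 39325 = 1.57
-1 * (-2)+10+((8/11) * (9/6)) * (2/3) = 140/11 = 12.73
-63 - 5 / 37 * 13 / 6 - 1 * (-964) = 199957 / 222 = 900.71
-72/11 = -6.55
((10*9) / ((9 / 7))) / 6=35 / 3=11.67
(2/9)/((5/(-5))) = -2/9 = -0.22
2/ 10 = 1/ 5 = 0.20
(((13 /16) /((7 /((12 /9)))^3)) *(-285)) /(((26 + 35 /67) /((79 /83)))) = -26147420 /455304717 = -0.06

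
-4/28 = -1/7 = -0.14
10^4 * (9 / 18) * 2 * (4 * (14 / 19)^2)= 7840000 / 361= 21717.45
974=974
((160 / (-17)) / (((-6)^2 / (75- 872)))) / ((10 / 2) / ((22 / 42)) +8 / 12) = 350680 / 17187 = 20.40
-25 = -25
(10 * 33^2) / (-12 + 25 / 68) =-740520 / 791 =-936.18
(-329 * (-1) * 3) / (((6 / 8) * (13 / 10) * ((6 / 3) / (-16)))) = -8098.46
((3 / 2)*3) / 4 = 9 / 8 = 1.12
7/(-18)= -7/18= -0.39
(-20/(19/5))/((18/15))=-250/57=-4.39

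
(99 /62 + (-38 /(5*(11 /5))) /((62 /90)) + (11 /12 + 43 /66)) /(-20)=2523 /27280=0.09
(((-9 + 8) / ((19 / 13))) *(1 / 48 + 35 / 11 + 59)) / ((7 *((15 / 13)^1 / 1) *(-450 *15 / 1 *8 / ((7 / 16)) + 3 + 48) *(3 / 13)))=72156071 / 389882995920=0.00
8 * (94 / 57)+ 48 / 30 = 14.79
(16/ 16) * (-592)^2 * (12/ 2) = 2102784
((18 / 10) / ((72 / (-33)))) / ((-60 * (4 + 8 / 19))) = 209 / 67200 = 0.00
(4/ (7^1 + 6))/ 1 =4/ 13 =0.31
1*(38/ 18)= 19/ 9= 2.11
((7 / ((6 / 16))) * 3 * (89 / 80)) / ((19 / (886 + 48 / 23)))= 6362699 / 2185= 2911.99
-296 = -296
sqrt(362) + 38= 57.03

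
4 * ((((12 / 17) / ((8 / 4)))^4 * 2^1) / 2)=5184 / 83521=0.06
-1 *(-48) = 48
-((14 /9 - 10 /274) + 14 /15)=-15119 /6165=-2.45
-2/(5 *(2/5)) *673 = -673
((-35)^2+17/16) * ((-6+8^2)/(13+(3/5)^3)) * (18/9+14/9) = 23703875/1239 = 19131.46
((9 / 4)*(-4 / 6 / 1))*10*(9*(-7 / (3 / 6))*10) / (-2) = -9450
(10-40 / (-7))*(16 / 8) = 220 / 7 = 31.43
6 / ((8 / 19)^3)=20577 / 256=80.38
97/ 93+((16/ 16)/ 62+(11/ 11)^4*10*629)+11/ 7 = 8193005/ 1302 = 6292.63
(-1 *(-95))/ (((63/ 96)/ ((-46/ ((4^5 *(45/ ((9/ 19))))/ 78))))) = -299/ 56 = -5.34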